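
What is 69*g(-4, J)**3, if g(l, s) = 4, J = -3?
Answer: 4416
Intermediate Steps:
69*g(-4, J)**3 = 69*4**3 = 69*64 = 4416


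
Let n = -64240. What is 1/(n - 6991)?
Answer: -1/71231 ≈ -1.4039e-5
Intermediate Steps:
1/(n - 6991) = 1/(-64240 - 6991) = 1/(-71231) = -1/71231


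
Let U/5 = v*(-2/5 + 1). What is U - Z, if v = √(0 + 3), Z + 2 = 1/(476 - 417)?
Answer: 117/59 + 3*√3 ≈ 7.1792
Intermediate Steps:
Z = -117/59 (Z = -2 + 1/(476 - 417) = -2 + 1/59 = -117/59 ≈ -1.9831)
v = √3 ≈ 1.7320
U = 3*√3 (U = 5*(√3*(-2/5 + 1)) = 5*(√3*(-2*⅕ + 1)) = 5*(√3*(-⅖ + 1)) = 5*(√3*(⅗)) = 5*(3*√3/5) = 3*√3 ≈ 5.1962)
U - Z = 3*√3 - 1*(-117/59) = 3*√3 + 117/59 = 117/59 + 3*√3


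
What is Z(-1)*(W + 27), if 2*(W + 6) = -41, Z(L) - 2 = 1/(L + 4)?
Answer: 7/6 ≈ 1.1667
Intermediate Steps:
Z(L) = 2 + 1/(4 + L) (Z(L) = 2 + 1/(L + 4) = 2 + 1/(4 + L))
W = -53/2 (W = -6 + (1/2)*(-41) = -6 - 41/2 = -53/2 ≈ -26.500)
Z(-1)*(W + 27) = ((9 + 2*(-1))/(4 - 1))*(-53/2 + 27) = ((9 - 2)/3)*(1/2) = ((1/3)*7)*(1/2) = (7/3)*(1/2) = 7/6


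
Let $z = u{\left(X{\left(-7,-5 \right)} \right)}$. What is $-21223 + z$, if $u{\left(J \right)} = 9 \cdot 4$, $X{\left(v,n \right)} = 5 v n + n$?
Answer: $-21187$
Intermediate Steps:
$X{\left(v,n \right)} = n + 5 n v$ ($X{\left(v,n \right)} = 5 n v + n = n + 5 n v$)
$u{\left(J \right)} = 36$
$z = 36$
$-21223 + z = -21223 + 36 = -21187$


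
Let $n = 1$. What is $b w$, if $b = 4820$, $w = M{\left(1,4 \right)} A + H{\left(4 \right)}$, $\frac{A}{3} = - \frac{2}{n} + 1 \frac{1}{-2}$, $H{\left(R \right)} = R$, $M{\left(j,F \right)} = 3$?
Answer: $-89170$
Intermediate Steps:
$A = - \frac{15}{2}$ ($A = 3 \left(- \frac{2}{1} + 1 \frac{1}{-2}\right) = 3 \left(\left(-2\right) 1 + 1 \left(- \frac{1}{2}\right)\right) = 3 \left(-2 - \frac{1}{2}\right) = 3 \left(- \frac{5}{2}\right) = - \frac{15}{2} \approx -7.5$)
$w = - \frac{37}{2}$ ($w = 3 \left(- \frac{15}{2}\right) + 4 = - \frac{45}{2} + 4 = - \frac{37}{2} \approx -18.5$)
$b w = 4820 \left(- \frac{37}{2}\right) = -89170$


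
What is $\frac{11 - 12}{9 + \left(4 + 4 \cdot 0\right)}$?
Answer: $- \frac{1}{13} \approx -0.076923$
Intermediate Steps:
$\frac{11 - 12}{9 + \left(4 + 4 \cdot 0\right)} = \frac{1}{9 + \left(4 + 0\right)} \left(-1\right) = \frac{1}{9 + 4} \left(-1\right) = \frac{1}{13} \left(-1\right) = - \frac{1}{13}$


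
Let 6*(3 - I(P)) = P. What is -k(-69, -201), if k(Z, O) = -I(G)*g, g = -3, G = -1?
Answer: -19/2 ≈ -9.5000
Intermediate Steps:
I(P) = 3 - P/6
k(Z, O) = 19/2 (k(Z, O) = -(3 - ⅙*(-1))*(-3) = -(3 + ⅙)*(-3) = -19*(-3)/6 = -1*(-19/2) = 19/2)
-k(-69, -201) = -1*19/2 = -19/2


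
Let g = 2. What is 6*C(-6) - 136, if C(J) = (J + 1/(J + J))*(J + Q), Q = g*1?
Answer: 10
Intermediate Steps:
Q = 2 (Q = 2*1 = 2)
C(J) = (2 + J)*(J + 1/(2*J)) (C(J) = (J + 1/(J + J))*(J + 2) = (J + 1/(2*J))*(2 + J) = (2 + J)*(J + 1/(2*J)))
6*C(-6) - 136 = 6*(½ + 1/(-6) + (-6)² + 2*(-6)) - 136 = 6*(½ - ⅙ + 36 - 12) - 136 = 6*(73/3) - 136 = 146 - 136 = 10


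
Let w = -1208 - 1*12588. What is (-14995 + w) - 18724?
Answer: -47515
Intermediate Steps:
w = -13796 (w = -1208 - 12588 = -13796)
(-14995 + w) - 18724 = (-14995 - 13796) - 18724 = -28791 - 18724 = -47515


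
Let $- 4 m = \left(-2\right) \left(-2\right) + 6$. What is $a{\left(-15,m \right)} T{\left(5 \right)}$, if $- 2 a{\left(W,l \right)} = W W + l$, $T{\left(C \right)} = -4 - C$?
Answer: $\frac{4005}{4} \approx 1001.3$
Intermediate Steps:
$m = - \frac{5}{2}$ ($m = - \frac{\left(-2\right) \left(-2\right) + 6}{4} = - \frac{4 + 6}{4} = \left(- \frac{1}{4}\right) 10 = - \frac{5}{2} \approx -2.5$)
$a{\left(W,l \right)} = - \frac{l}{2} - \frac{W^{2}}{2}$ ($a{\left(W,l \right)} = - \frac{W W + l}{2} = - \frac{W^{2} + l}{2} = - \frac{l + W^{2}}{2} = - \frac{l}{2} - \frac{W^{2}}{2}$)
$a{\left(-15,m \right)} T{\left(5 \right)} = \left(\left(- \frac{1}{2}\right) \left(- \frac{5}{2}\right) - \frac{\left(-15\right)^{2}}{2}\right) \left(-4 - 5\right) = \left(\frac{5}{4} - \frac{225}{2}\right) \left(-4 - 5\right) = \left(\frac{5}{4} - \frac{225}{2}\right) \left(-9\right) = \left(- \frac{445}{4}\right) \left(-9\right) = \frac{4005}{4}$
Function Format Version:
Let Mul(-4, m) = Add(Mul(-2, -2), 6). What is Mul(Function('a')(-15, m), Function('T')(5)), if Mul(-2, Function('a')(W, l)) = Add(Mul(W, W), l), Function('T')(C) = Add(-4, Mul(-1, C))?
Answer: Rational(4005, 4) ≈ 1001.3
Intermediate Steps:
m = Rational(-5, 2) (m = Mul(Rational(-1, 4), Add(Mul(-2, -2), 6)) = Mul(Rational(-1, 4), Add(4, 6)) = Mul(Rational(-1, 4), 10) = Rational(-5, 2) ≈ -2.5000)
Function('a')(W, l) = Add(Mul(Rational(-1, 2), l), Mul(Rational(-1, 2), Pow(W, 2))) (Function('a')(W, l) = Mul(Rational(-1, 2), Add(Mul(W, W), l)) = Mul(Rational(-1, 2), Add(Pow(W, 2), l)) = Mul(Rational(-1, 2), Add(l, Pow(W, 2))) = Add(Mul(Rational(-1, 2), l), Mul(Rational(-1, 2), Pow(W, 2))))
Mul(Function('a')(-15, m), Function('T')(5)) = Mul(Add(Mul(Rational(-1, 2), Rational(-5, 2)), Mul(Rational(-1, 2), Pow(-15, 2))), Add(-4, Mul(-1, 5))) = Mul(Add(Rational(5, 4), Mul(Rational(-1, 2), 225)), Add(-4, -5)) = Mul(Add(Rational(5, 4), Rational(-225, 2)), -9) = Mul(Rational(-445, 4), -9) = Rational(4005, 4)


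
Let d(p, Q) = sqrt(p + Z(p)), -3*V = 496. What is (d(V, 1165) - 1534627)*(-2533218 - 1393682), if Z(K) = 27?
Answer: 6026326766300 - 3926900*I*sqrt(1245)/3 ≈ 6.0263e+12 - 4.6186e+7*I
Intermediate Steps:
V = -496/3 (V = -1/3*496 = -496/3 ≈ -165.33)
d(p, Q) = sqrt(27 + p) (d(p, Q) = sqrt(p + 27) = sqrt(27 + p))
(d(V, 1165) - 1534627)*(-2533218 - 1393682) = (sqrt(27 - 496/3) - 1534627)*(-2533218 - 1393682) = (sqrt(-415/3) - 1534627)*(-3926900) = (I*sqrt(1245)/3 - 1534627)*(-3926900) = (-1534627 + I*sqrt(1245)/3)*(-3926900) = 6026326766300 - 3926900*I*sqrt(1245)/3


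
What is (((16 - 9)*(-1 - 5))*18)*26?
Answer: -19656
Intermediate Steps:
(((16 - 9)*(-1 - 5))*18)*26 = ((7*(-6))*18)*26 = -42*18*26 = -756*26 = -19656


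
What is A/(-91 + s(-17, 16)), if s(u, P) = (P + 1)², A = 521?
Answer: 521/198 ≈ 2.6313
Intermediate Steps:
s(u, P) = (1 + P)²
A/(-91 + s(-17, 16)) = 521/(-91 + (1 + 16)²) = 521/(-91 + 17²) = 521/(-91 + 289) = 521/198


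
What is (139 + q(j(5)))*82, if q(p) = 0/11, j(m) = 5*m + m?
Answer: 11398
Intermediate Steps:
j(m) = 6*m
q(p) = 0 (q(p) = 0*(1/11) = 0)
(139 + q(j(5)))*82 = (139 + 0)*82 = 139*82 = 11398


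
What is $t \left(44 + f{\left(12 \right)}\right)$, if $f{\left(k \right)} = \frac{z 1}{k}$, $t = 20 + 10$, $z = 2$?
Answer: $1325$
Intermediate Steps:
$t = 30$
$f{\left(k \right)} = \frac{2}{k}$ ($f{\left(k \right)} = \frac{2 \cdot 1}{k} = \frac{2}{k}$)
$t \left(44 + f{\left(12 \right)}\right) = 30 \left(44 + \frac{2}{12}\right) = 30 \left(44 + 2 \cdot \frac{1}{12}\right) = 30 \left(44 + \frac{1}{6}\right) = 30 \cdot \frac{265}{6} = 1325$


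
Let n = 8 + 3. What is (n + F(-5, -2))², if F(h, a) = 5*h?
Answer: 196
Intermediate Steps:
n = 11
(n + F(-5, -2))² = (11 + 5*(-5))² = (11 - 25)² = (-14)² = 196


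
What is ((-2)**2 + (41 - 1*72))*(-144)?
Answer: 3888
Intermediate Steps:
((-2)**2 + (41 - 1*72))*(-144) = (4 + (41 - 72))*(-144) = (4 - 31)*(-144) = -27*(-144) = 3888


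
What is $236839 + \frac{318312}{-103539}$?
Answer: $\frac{8173918303}{34513} \approx 2.3684 \cdot 10^{5}$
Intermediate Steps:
$236839 + \frac{318312}{-103539} = 236839 + 318312 \left(- \frac{1}{103539}\right) = 236839 - \frac{106104}{34513} = \frac{8173918303}{34513}$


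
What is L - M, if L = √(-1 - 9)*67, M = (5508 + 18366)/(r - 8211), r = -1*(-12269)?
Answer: -11937/2029 + 67*I*√10 ≈ -5.8832 + 211.87*I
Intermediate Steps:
r = 12269
M = 11937/2029 (M = (5508 + 18366)/(12269 - 8211) = 23874/4058 = 23874*(1/4058) = 11937/2029 ≈ 5.8832)
L = 67*I*√10 (L = √(-10)*67 = (I*√10)*67 = 67*I*√10 ≈ 211.87*I)
L - M = 67*I*√10 - 1*11937/2029 = 67*I*√10 - 11937/2029 = -11937/2029 + 67*I*√10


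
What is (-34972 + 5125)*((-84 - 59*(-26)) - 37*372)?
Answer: 367535958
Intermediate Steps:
(-34972 + 5125)*((-84 - 59*(-26)) - 37*372) = -29847*((-84 + 1534) - 13764) = -29847*(1450 - 13764) = -29847*(-12314) = 367535958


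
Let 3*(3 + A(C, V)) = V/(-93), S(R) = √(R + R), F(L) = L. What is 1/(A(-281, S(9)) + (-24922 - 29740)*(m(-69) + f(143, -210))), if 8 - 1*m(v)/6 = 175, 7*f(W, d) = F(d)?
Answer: 487900304469/27523032385355867887 + 93*√2/27523032385355867887 ≈ 1.7727e-8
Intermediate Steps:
f(W, d) = d/7
m(v) = -1002 (m(v) = 48 - 6*175 = 48 - 1050 = -1002)
S(R) = √2*√R (S(R) = √(2*R) = √2*√R)
A(C, V) = -3 - V/279 (A(C, V) = -3 + (V/(-93))/3 = -3 + (V*(-1/93))/3 = -3 + (-V/93)/3 = -3 - V/279)
1/(A(-281, S(9)) + (-24922 - 29740)*(m(-69) + f(143, -210))) = 1/((-3 - √2*√9/279) + (-24922 - 29740)*(-1002 + (⅐)*(-210))) = 1/((-3 - √2*3/279) - 54662*(-1002 - 30)) = 1/((-3 - √2/93) - 54662*(-1032)) = 1/((-3 - √2/93) + 56411184) = 1/(56411181 - √2/93)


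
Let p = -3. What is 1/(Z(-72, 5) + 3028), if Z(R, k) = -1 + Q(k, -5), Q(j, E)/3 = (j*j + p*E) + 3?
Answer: 1/3156 ≈ 0.00031686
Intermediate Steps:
Q(j, E) = 9 - 9*E + 3*j² (Q(j, E) = 3*((j*j - 3*E) + 3) = 3*((j² - 3*E) + 3) = 3*(3 + j² - 3*E) = 9 - 9*E + 3*j²)
Z(R, k) = 53 + 3*k² (Z(R, k) = -1 + (9 - 9*(-5) + 3*k²) = -1 + (9 + 45 + 3*k²) = -1 + (54 + 3*k²) = 53 + 3*k²)
1/(Z(-72, 5) + 3028) = 1/((53 + 3*5²) + 3028) = 1/((53 + 3*25) + 3028) = 1/((53 + 75) + 3028) = 1/(128 + 3028) = 1/3156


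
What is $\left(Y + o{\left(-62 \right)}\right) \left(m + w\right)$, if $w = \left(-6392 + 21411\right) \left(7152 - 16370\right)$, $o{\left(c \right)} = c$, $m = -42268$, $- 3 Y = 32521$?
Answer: $1509835906290$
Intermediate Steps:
$Y = - \frac{32521}{3}$ ($Y = \left(- \frac{1}{3}\right) 32521 = - \frac{32521}{3} \approx -10840.0$)
$w = -138445142$ ($w = 15019 \left(-9218\right) = -138445142$)
$\left(Y + o{\left(-62 \right)}\right) \left(m + w\right) = \left(- \frac{32521}{3} - 62\right) \left(-42268 - 138445142\right) = \left(- \frac{32707}{3}\right) \left(-138487410\right) = 1509835906290$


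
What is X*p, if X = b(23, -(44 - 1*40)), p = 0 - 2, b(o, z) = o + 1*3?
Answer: -52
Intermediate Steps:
b(o, z) = 3 + o (b(o, z) = o + 3 = 3 + o)
p = -2
X = 26 (X = 3 + 23 = 26)
X*p = 26*(-2) = -52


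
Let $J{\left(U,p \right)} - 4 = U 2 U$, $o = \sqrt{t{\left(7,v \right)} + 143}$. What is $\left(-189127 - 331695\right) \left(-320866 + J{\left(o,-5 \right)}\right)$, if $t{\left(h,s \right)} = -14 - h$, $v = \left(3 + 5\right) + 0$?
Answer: $166984907996$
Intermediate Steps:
$v = 8$ ($v = 8 + 0 = 8$)
$o = \sqrt{122}$ ($o = \sqrt{\left(-14 - 7\right) + 143} = \sqrt{-21 + 143} = \sqrt{122} \approx 11.045$)
$J{\left(U,p \right)} = 4 + 2 U^{2}$ ($J{\left(U,p \right)} = 4 + U 2 U = 4 + 2 U U = 4 + 2 U^{2}$)
$\left(-189127 - 331695\right) \left(-320866 + J{\left(o,-5 \right)}\right) = \left(-189127 - 331695\right) \left(-320866 + \left(4 + 2 \left(\sqrt{122}\right)^{2}\right)\right) = - 520822 \left(-320866 + \left(4 + 2 \cdot 122\right)\right) = - 520822 \left(-320866 + \left(4 + 244\right)\right) = - 520822 \left(-320866 + 248\right) = \left(-520822\right) \left(-320618\right) = 166984907996$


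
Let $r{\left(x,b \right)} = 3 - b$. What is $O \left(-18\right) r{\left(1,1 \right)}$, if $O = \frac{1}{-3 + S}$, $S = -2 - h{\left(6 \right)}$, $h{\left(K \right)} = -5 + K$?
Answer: $6$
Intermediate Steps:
$S = -3$ ($S = -2 - \left(-5 + 6\right) = -2 - 1 = -3$)
$O = - \frac{1}{6}$ ($O = \frac{1}{-3 - 3} = \frac{1}{-6} = - \frac{1}{6} \approx -0.16667$)
$O \left(-18\right) r{\left(1,1 \right)} = \left(- \frac{1}{6}\right) \left(-18\right) \left(3 - 1\right) = 3 \left(3 - 1\right) = 3 \cdot 2 = 6$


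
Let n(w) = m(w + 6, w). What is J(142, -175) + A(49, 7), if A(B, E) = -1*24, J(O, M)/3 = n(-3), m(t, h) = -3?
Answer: -33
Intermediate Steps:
n(w) = -3
J(O, M) = -9 (J(O, M) = 3*(-3) = -9)
A(B, E) = -24
J(142, -175) + A(49, 7) = -9 - 24 = -33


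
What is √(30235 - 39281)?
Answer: I*√9046 ≈ 95.11*I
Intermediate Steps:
√(30235 - 39281) = √(-9046) = I*√9046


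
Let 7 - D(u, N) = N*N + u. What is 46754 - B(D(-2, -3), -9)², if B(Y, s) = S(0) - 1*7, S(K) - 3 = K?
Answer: 46738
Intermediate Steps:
S(K) = 3 + K
D(u, N) = 7 - u - N² (D(u, N) = 7 - (N*N + u) = 7 - (N² + u) = 7 - (u + N²) = 7 + (-u - N²) = 7 - u - N²)
B(Y, s) = -4 (B(Y, s) = (3 + 0) - 1*7 = 3 - 7 = -4)
46754 - B(D(-2, -3), -9)² = 46754 - 1*(-4)² = 46754 - 1*16 = 46754 - 16 = 46738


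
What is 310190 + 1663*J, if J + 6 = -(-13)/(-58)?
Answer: 17390677/58 ≈ 2.9984e+5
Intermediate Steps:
J = -361/58 (J = -6 - (-13)/(-58) = -6 - (-13)*(-1)/58 = -6 - 1*13/58 = -6 - 13/58 = -361/58 ≈ -6.2241)
310190 + 1663*J = 310190 + 1663*(-361/58) = 310190 - 600343/58 = 17390677/58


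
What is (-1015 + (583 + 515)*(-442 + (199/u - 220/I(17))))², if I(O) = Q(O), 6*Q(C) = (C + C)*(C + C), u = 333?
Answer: 27110012519284319641/114340249 ≈ 2.3710e+11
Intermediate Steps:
Q(C) = 2*C²/3 (Q(C) = ((C + C)*(C + C))/6 = ((2*C)*(2*C))/6 = (4*C²)/6 = 2*C²/3)
I(O) = 2*O²/3
(-1015 + (583 + 515)*(-442 + (199/u - 220/I(17))))² = (-1015 + (583 + 515)*(-442 + (199/333 - 220/((⅔)*17²))))² = (-1015 + 1098*(-442 + (199*(1/333) - 220/((⅔)*289))))² = (-1015 + 1098*(-442 + (199/333 - 220/578/3)))² = (-1015 + 1098*(-442 + (199/333 - 220*3/578)))² = (-1015 + 1098*(-442 + (199/333 - 330/289)))² = (-1015 + 1098*(-442 - 52379/96237))² = (-1015 + 1098*(-42589133/96237))² = (-1015 - 5195874226/10693)² = (-5206727621/10693)² = 27110012519284319641/114340249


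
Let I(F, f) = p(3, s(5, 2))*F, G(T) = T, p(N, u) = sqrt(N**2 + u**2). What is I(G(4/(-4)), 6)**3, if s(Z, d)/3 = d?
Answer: -135*sqrt(5) ≈ -301.87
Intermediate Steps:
s(Z, d) = 3*d
I(F, f) = 3*F*sqrt(5) (I(F, f) = sqrt(3**2 + (3*2)**2)*F = sqrt(9 + 6**2)*F = sqrt(9 + 36)*F = sqrt(45)*F = (3*sqrt(5))*F = 3*F*sqrt(5))
I(G(4/(-4)), 6)**3 = (3*(4/(-4))*sqrt(5))**3 = (3*(4*(-1/4))*sqrt(5))**3 = (3*(-1)*sqrt(5))**3 = (-3*sqrt(5))**3 = -135*sqrt(5)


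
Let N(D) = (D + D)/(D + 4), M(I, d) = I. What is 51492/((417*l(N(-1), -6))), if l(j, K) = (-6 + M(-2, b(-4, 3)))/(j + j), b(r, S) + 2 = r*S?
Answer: 8582/417 ≈ 20.580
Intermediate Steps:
b(r, S) = -2 + S*r (b(r, S) = -2 + r*S = -2 + S*r)
N(D) = 2*D/(4 + D) (N(D) = (2*D)/(4 + D) = 2*D/(4 + D))
l(j, K) = -4/j (l(j, K) = (-6 - 2)/(j + j) = -8*1/(2*j) = -4/j)
51492/((417*l(N(-1), -6))) = 51492/((417*(-4/(2*(-1)/(4 - 1))))) = 51492/((417*(-4/(2*(-1)/3)))) = 51492/((417*(-4/(2*(-1)*(⅓))))) = 51492/((417*(-4/(-⅔)))) = 51492/((417*(-4*(-3/2)))) = 51492/((417*6)) = 51492/2502 = 51492*(1/2502) = 8582/417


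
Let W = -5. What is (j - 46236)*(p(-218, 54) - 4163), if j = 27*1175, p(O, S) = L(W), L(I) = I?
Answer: 60481848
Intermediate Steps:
p(O, S) = -5
j = 31725
(j - 46236)*(p(-218, 54) - 4163) = (31725 - 46236)*(-5 - 4163) = -14511*(-4168) = 60481848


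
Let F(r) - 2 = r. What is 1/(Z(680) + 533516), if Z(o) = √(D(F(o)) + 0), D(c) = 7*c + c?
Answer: 133379/71159829200 - √341/71159829200 ≈ 1.8741e-6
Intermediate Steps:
F(r) = 2 + r
D(c) = 8*c
Z(o) = √(16 + 8*o) (Z(o) = √(8*(2 + o) + 0) = √((16 + 8*o) + 0) = √(16 + 8*o))
1/(Z(680) + 533516) = 1/(2*√(4 + 2*680) + 533516) = 1/(2*√(4 + 1360) + 533516) = 1/(2*√1364 + 533516) = 1/(2*(2*√341) + 533516) = 1/(4*√341 + 533516) = 1/(533516 + 4*√341)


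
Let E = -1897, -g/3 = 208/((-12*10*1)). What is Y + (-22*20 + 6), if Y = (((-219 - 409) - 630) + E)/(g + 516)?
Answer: -1146779/2606 ≈ -440.05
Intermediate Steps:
g = 26/5 (g = -624/(-12*10*1) = -624/((-120*1)) = -624/(-120) = -624*(-1)/120 = -3*(-26/15) = 26/5 ≈ 5.2000)
Y = -15775/2606 (Y = (((-219 - 409) - 630) - 1897)/(26/5 + 516) = ((-628 - 630) - 1897)/(2606/5) = (-1258 - 1897)*(5/2606) = -3155*5/2606 = -15775/2606 ≈ -6.0533)
Y + (-22*20 + 6) = -15775/2606 + (-22*20 + 6) = -15775/2606 + (-440 + 6) = -15775/2606 - 434 = -1146779/2606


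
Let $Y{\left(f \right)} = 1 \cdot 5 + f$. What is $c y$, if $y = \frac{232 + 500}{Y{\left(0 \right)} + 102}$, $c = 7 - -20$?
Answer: $\frac{19764}{107} \approx 184.71$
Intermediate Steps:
$c = 27$ ($c = 7 + 20 = 27$)
$Y{\left(f \right)} = 5 + f$
$y = \frac{732}{107}$ ($y = \frac{232 + 500}{\left(5 + 0\right) + 102} = \frac{732}{5 + 102} = \frac{732}{107} \approx 6.8411$)
$c y = 27 \cdot \frac{732}{107} = \frac{19764}{107}$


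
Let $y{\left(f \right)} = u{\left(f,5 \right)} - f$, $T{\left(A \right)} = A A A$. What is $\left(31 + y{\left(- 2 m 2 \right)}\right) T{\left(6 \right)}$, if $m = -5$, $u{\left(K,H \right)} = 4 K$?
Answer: $19656$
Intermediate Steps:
$T{\left(A \right)} = A^{3}$ ($T{\left(A \right)} = A^{2} A = A^{3}$)
$y{\left(f \right)} = 3 f$ ($y{\left(f \right)} = 4 f - f = 3 f$)
$\left(31 + y{\left(- 2 m 2 \right)}\right) T{\left(6 \right)} = \left(31 + 3 \left(-2\right) \left(-5\right) 2\right) 6^{3} = \left(31 + 3 \cdot 10 \cdot 2\right) 216 = \left(31 + 3 \cdot 20\right) 216 = \left(31 + 60\right) 216 = 91 \cdot 216 = 19656$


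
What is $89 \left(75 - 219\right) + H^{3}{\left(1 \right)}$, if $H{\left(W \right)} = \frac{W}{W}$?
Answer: $-12815$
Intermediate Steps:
$H{\left(W \right)} = 1$
$89 \left(75 - 219\right) + H^{3}{\left(1 \right)} = 89 \left(75 - 219\right) + 1^{3} = 89 \left(-144\right) + 1 = -12816 + 1 = -12815$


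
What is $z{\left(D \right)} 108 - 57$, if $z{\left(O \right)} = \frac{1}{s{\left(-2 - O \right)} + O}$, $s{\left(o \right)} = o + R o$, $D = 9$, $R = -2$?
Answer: $- \frac{258}{5} \approx -51.6$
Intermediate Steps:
$s{\left(o \right)} = - o$ ($s{\left(o \right)} = o - 2 o = - o$)
$z{\left(O \right)} = \frac{1}{2 + 2 O}$ ($z{\left(O \right)} = \frac{1}{- (-2 - O) + O} = \frac{1}{\left(2 + O\right) + O} = \frac{1}{2 + 2 O}$)
$z{\left(D \right)} 108 - 57 = \frac{1}{2 \left(1 + 9\right)} 108 - 57 = \frac{1}{2 \cdot 10} \cdot 108 - 57 = \frac{1}{2} \cdot \frac{1}{10} \cdot 108 - 57 = \frac{1}{20} \cdot 108 - 57 = \frac{27}{5} - 57 = - \frac{258}{5}$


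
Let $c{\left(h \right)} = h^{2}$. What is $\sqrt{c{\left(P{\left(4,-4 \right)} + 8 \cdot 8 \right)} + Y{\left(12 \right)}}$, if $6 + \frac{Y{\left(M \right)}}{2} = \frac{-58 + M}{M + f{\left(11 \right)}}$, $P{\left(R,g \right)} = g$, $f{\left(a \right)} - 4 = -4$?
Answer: $\frac{\sqrt{32223}}{3} \approx 59.836$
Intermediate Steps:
$f{\left(a \right)} = 0$ ($f{\left(a \right)} = 4 - 4 = 0$)
$Y{\left(M \right)} = -12 + \frac{2 \left(-58 + M\right)}{M}$ ($Y{\left(M \right)} = -12 + 2 \frac{-58 + M}{M + 0} = -12 + 2 \frac{-58 + M}{M} = -12 + \frac{2 \left(-58 + M\right)}{M}$)
$\sqrt{c{\left(P{\left(4,-4 \right)} + 8 \cdot 8 \right)} + Y{\left(12 \right)}} = \sqrt{\left(-4 + 8 \cdot 8\right)^{2} - \left(10 + \frac{116}{12}\right)} = \sqrt{\left(-4 + 64\right)^{2} - \frac{59}{3}} = \sqrt{60^{2} - \frac{59}{3}} = \sqrt{3600 - \frac{59}{3}} = \sqrt{\frac{10741}{3}} = \frac{\sqrt{32223}}{3}$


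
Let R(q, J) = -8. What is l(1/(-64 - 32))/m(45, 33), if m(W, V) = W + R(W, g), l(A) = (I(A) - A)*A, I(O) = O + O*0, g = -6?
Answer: 0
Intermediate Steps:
I(O) = O (I(O) = O + 0 = O)
l(A) = 0 (l(A) = (A - A)*A = 0*A = 0)
m(W, V) = -8 + W (m(W, V) = W - 8 = -8 + W)
l(1/(-64 - 32))/m(45, 33) = 0/(-8 + 45) = 0/37 = 0*(1/37) = 0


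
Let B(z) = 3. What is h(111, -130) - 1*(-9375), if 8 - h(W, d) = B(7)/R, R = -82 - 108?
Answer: 1782773/190 ≈ 9383.0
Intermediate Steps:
R = -190
h(W, d) = 1523/190 (h(W, d) = 8 - 3/(-190) = 8 - 3*(-1)/190 = 8 - 1*(-3/190) = 8 + 3/190 = 1523/190)
h(111, -130) - 1*(-9375) = 1523/190 - 1*(-9375) = 1523/190 + 9375 = 1782773/190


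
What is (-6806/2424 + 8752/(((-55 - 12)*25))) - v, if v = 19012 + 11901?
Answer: -62772788749/2030100 ≈ -30921.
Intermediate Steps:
v = 30913
(-6806/2424 + 8752/(((-55 - 12)*25))) - v = (-6806/2424 + 8752/(((-55 - 12)*25))) - 1*30913 = (-6806*1/2424 + 8752/((-67*25))) - 30913 = (-3403/1212 + 8752/(-1675)) - 30913 = (-3403/1212 + 8752*(-1/1675)) - 30913 = (-3403/1212 - 8752/1675) - 30913 = -16307449/2030100 - 30913 = -62772788749/2030100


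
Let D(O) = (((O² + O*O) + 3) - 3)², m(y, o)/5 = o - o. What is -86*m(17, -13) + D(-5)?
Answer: 2500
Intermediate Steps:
m(y, o) = 0 (m(y, o) = 5*(o - o) = 5*0 = 0)
D(O) = 4*O⁴ (D(O) = (((O² + O²) + 3) - 3)² = ((2*O² + 3) - 3)² = ((3 + 2*O²) - 3)² = (2*O²)² = 4*O⁴)
-86*m(17, -13) + D(-5) = -86*0 + 4*(-5)⁴ = 0 + 4*625 = 0 + 2500 = 2500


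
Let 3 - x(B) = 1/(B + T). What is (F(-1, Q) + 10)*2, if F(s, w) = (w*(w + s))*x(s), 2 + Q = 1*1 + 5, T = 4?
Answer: 84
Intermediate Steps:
x(B) = 3 - 1/(4 + B) (x(B) = 3 - 1/(B + 4) = 3 - 1/(4 + B))
Q = 4 (Q = -2 + (1*1 + 5) = -2 + (1 + 5) = -2 + 6 = 4)
F(s, w) = w*(11 + 3*s)*(s + w)/(4 + s) (F(s, w) = (w*(w + s))*((11 + 3*s)/(4 + s)) = (w*(s + w))*((11 + 3*s)/(4 + s)) = w*(11 + 3*s)*(s + w)/(4 + s))
(F(-1, Q) + 10)*2 = (4*(11 + 3*(-1))*(-1 + 4)/(4 - 1) + 10)*2 = (4*(11 - 3)*3/3 + 10)*2 = (4*(1/3)*8*3 + 10)*2 = (32 + 10)*2 = 42*2 = 84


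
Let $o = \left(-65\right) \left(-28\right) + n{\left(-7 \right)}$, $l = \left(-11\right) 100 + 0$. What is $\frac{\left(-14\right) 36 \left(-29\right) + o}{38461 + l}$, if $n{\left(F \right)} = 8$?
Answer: $\frac{16444}{37361} \approx 0.44014$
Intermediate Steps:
$l = -1100$ ($l = -1100 + 0 = -1100$)
$o = 1828$ ($o = \left(-65\right) \left(-28\right) + 8 = 1820 + 8 = 1828$)
$\frac{\left(-14\right) 36 \left(-29\right) + o}{38461 + l} = \frac{\left(-14\right) 36 \left(-29\right) + 1828}{38461 - 1100} = \frac{\left(-504\right) \left(-29\right) + 1828}{37361} = \left(14616 + 1828\right) \frac{1}{37361} = 16444 \cdot \frac{1}{37361} = \frac{16444}{37361}$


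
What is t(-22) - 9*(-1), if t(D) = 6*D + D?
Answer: -145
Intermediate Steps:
t(D) = 7*D
t(-22) - 9*(-1) = 7*(-22) - 9*(-1) = -154 - 1*(-9) = -154 + 9 = -145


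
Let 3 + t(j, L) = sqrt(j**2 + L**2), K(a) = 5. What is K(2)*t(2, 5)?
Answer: -15 + 5*sqrt(29) ≈ 11.926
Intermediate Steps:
t(j, L) = -3 + sqrt(L**2 + j**2) (t(j, L) = -3 + sqrt(j**2 + L**2) = -3 + sqrt(L**2 + j**2))
K(2)*t(2, 5) = 5*(-3 + sqrt(5**2 + 2**2)) = 5*(-3 + sqrt(25 + 4)) = 5*(-3 + sqrt(29)) = -15 + 5*sqrt(29)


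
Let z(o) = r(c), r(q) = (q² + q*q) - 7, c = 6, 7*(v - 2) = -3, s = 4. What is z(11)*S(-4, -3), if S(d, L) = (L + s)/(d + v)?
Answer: -455/17 ≈ -26.765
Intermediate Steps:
v = 11/7 (v = 2 + (⅐)*(-3) = 2 - 3/7 = 11/7 ≈ 1.5714)
S(d, L) = (4 + L)/(11/7 + d) (S(d, L) = (L + 4)/(d + 11/7) = (4 + L)/(11/7 + d))
r(q) = -7 + 2*q² (r(q) = (q² + q²) - 7 = 2*q² - 7 = -7 + 2*q²)
z(o) = 65 (z(o) = -7 + 2*6² = -7 + 2*36 = -7 + 72 = 65)
z(11)*S(-4, -3) = 65*(7*(4 - 3)/(11 + 7*(-4))) = 65*(7*1/(11 - 28)) = 65*(7*1/(-17)) = 65*(7*(-1/17)*1) = 65*(-7/17) = -455/17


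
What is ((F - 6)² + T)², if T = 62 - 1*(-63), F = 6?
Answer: 15625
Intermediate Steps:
T = 125 (T = 62 + 63 = 125)
((F - 6)² + T)² = ((6 - 6)² + 125)² = (0² + 125)² = (0 + 125)² = 125² = 15625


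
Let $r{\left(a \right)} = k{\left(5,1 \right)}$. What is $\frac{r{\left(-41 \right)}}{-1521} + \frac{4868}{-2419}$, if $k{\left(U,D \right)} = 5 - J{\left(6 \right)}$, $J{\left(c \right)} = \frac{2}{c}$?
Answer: $- \frac{22246550}{11037897} \approx -2.0155$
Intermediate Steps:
$k{\left(U,D \right)} = \frac{14}{3}$ ($k{\left(U,D \right)} = 5 - \frac{2}{6} = 5 - 2 \cdot \frac{1}{6} = 5 - \frac{1}{3} = \frac{14}{3}$)
$r{\left(a \right)} = \frac{14}{3}$
$\frac{r{\left(-41 \right)}}{-1521} + \frac{4868}{-2419} = \frac{14}{3 \left(-1521\right)} + \frac{4868}{-2419} = \frac{14}{3} \left(- \frac{1}{1521}\right) + 4868 \left(- \frac{1}{2419}\right) = - \frac{14}{4563} - \frac{4868}{2419} = - \frac{22246550}{11037897}$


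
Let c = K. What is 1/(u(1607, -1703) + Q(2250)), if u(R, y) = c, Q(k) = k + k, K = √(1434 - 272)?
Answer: 2250/10124419 - √1162/20248838 ≈ 0.00022055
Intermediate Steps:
K = √1162 ≈ 34.088
Q(k) = 2*k
c = √1162 ≈ 34.088
u(R, y) = √1162
1/(u(1607, -1703) + Q(2250)) = 1/(√1162 + 2*2250) = 1/(√1162 + 4500) = 1/(4500 + √1162)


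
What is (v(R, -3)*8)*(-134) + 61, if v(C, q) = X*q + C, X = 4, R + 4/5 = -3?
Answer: 84993/5 ≈ 16999.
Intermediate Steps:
R = -19/5 (R = -⅘ - 3 = -19/5 ≈ -3.8000)
v(C, q) = C + 4*q (v(C, q) = 4*q + C = C + 4*q)
(v(R, -3)*8)*(-134) + 61 = ((-19/5 + 4*(-3))*8)*(-134) + 61 = ((-19/5 - 12)*8)*(-134) + 61 = -79/5*8*(-134) + 61 = -632/5*(-134) + 61 = 84688/5 + 61 = 84993/5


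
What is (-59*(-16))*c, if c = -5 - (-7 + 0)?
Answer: 1888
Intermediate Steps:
c = 2 (c = -5 - 1*(-7) = -5 + 7 = 2)
(-59*(-16))*c = -59*(-16)*2 = 944*2 = 1888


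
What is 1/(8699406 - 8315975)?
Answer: 1/383431 ≈ 2.6080e-6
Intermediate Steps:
1/(8699406 - 8315975) = 1/383431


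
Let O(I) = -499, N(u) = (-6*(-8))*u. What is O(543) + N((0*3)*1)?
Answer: -499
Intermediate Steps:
N(u) = 48*u
O(543) + N((0*3)*1) = -499 + 48*((0*3)*1) = -499 + 48*(0*1) = -499 + 48*0 = -499 + 0 = -499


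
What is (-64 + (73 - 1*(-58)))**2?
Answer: 4489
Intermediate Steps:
(-64 + (73 - 1*(-58)))**2 = (-64 + (73 + 58))**2 = (-64 + 131)**2 = 67**2 = 4489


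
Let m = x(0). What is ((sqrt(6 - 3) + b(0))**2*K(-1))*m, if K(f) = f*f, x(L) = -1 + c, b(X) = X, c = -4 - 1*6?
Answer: -33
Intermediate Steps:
c = -10 (c = -4 - 6 = -10)
x(L) = -11 (x(L) = -1 - 10 = -11)
K(f) = f**2
m = -11
((sqrt(6 - 3) + b(0))**2*K(-1))*m = ((sqrt(6 - 3) + 0)**2*(-1)**2)*(-11) = ((sqrt(3) + 0)**2*1)*(-11) = ((sqrt(3))**2*1)*(-11) = (3*1)*(-11) = 3*(-11) = -33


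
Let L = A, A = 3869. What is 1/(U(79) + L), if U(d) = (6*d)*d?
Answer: 1/41315 ≈ 2.4204e-5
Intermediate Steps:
L = 3869
U(d) = 6*d²
1/(U(79) + L) = 1/(6*79² + 3869) = 1/(6*6241 + 3869) = 1/(37446 + 3869) = 1/41315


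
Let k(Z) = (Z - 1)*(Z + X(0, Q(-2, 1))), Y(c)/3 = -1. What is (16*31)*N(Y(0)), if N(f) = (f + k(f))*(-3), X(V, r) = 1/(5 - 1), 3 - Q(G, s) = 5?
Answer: -11904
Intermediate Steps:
Q(G, s) = -2 (Q(G, s) = 3 - 1*5 = 3 - 5 = -2)
X(V, r) = ¼ (X(V, r) = 1/4 = ¼)
Y(c) = -3 (Y(c) = 3*(-1) = -3)
k(Z) = (-1 + Z)*(¼ + Z) (k(Z) = (Z - 1)*(Z + ¼) = (-1 + Z)*(¼ + Z))
N(f) = ¾ - 3*f² - 3*f/4 (N(f) = (f + (-¼ + f² - 3*f/4))*(-3) = (-¼ + f² + f/4)*(-3) = ¾ - 3*f² - 3*f/4)
(16*31)*N(Y(0)) = (16*31)*(¾ - 3*(-3)² - ¾*(-3)) = 496*(¾ - 3*9 + 9/4) = 496*(¾ - 27 + 9/4) = 496*(-24) = -11904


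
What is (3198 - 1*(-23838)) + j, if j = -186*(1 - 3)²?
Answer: 26292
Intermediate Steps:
j = -744 (j = -186*(-2)² = -186*4 = -744)
(3198 - 1*(-23838)) + j = (3198 - 1*(-23838)) - 744 = (3198 + 23838) - 744 = 27036 - 744 = 26292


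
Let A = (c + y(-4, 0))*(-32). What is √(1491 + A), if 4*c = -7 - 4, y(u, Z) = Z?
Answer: √1579 ≈ 39.737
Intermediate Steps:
c = -11/4 (c = (-7 - 4)/4 = (¼)*(-11) = -11/4 ≈ -2.7500)
A = 88 (A = (-11/4 + 0)*(-32) = -11/4*(-32) = 88)
√(1491 + A) = √(1491 + 88) = √1579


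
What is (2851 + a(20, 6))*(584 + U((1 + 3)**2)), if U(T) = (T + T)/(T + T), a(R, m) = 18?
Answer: 1678365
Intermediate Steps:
U(T) = 1 (U(T) = (2*T)/((2*T)) = (2*T)*(1/(2*T)) = 1)
(2851 + a(20, 6))*(584 + U((1 + 3)**2)) = (2851 + 18)*(584 + 1) = 2869*585 = 1678365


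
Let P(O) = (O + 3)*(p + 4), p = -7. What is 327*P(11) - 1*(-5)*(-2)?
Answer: -13744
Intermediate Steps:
P(O) = -9 - 3*O (P(O) = (O + 3)*(-7 + 4) = (3 + O)*(-3) = -9 - 3*O)
327*P(11) - 1*(-5)*(-2) = 327*(-9 - 3*11) - 1*(-5)*(-2) = 327*(-9 - 33) + 5*(-2) = 327*(-42) - 10 = -13734 - 10 = -13744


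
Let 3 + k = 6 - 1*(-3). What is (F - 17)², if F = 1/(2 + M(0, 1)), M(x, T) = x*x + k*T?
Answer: 18225/64 ≈ 284.77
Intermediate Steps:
k = 6 (k = -3 + (6 - 1*(-3)) = -3 + (6 + 3) = -3 + 9 = 6)
M(x, T) = x² + 6*T (M(x, T) = x*x + 6*T = x² + 6*T)
F = ⅛ (F = 1/(2 + (0² + 6*1)) = 1/(2 + (0 + 6)) = 1/(2 + 6) = 1/8 = ⅛ ≈ 0.12500)
(F - 17)² = (⅛ - 17)² = (-135/8)² = 18225/64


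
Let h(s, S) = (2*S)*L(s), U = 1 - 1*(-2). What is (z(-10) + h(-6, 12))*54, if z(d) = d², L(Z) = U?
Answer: 9288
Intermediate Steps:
U = 3 (U = 1 + 2 = 3)
L(Z) = 3
h(s, S) = 6*S (h(s, S) = (2*S)*3 = 6*S)
(z(-10) + h(-6, 12))*54 = ((-10)² + 6*12)*54 = (100 + 72)*54 = 172*54 = 9288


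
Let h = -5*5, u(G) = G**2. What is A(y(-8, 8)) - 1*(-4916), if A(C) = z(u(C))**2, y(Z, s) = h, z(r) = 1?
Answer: 4917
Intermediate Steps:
h = -25
y(Z, s) = -25
A(C) = 1 (A(C) = 1**2 = 1)
A(y(-8, 8)) - 1*(-4916) = 1 - 1*(-4916) = 1 + 4916 = 4917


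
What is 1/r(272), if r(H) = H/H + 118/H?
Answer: 136/195 ≈ 0.69744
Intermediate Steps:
r(H) = 1 + 118/H
1/r(272) = 1/((118 + 272)/272) = 1/((1/272)*390) = 1/(195/136) = 136/195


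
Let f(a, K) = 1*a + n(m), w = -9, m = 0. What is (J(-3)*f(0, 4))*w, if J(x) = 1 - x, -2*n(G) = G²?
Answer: 0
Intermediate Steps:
n(G) = -G²/2
f(a, K) = a (f(a, K) = 1*a - ½*0² = a - ½*0 = a + 0 = a)
(J(-3)*f(0, 4))*w = ((1 - 1*(-3))*0)*(-9) = ((1 + 3)*0)*(-9) = (4*0)*(-9) = 0*(-9) = 0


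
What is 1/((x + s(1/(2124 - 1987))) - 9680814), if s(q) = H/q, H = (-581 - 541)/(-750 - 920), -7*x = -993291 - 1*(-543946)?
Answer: -5845/56208616756 ≈ -1.0399e-7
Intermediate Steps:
x = 449345/7 (x = -(-993291 - 1*(-543946))/7 = -(-993291 + 543946)/7 = -⅐*(-449345) = 449345/7 ≈ 64192.)
H = 561/835 (H = -1122/(-1670) = -1122*(-1/1670) = 561/835 ≈ 0.67186)
s(q) = 561/(835*q)
1/((x + s(1/(2124 - 1987))) - 9680814) = 1/((449345/7 + 561/(835*(1/(2124 - 1987)))) - 9680814) = 1/((449345/7 + 561/(835*(1/137))) - 9680814) = 1/((449345/7 + (561/835)*137) - 9680814) = 1/((449345/7 + 76857/835) - 9680814) = 1/(375741074/5845 - 9680814) = 1/(-56208616756/5845) = -5845/56208616756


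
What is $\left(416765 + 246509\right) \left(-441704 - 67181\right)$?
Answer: $-337530189490$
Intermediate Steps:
$\left(416765 + 246509\right) \left(-441704 - 67181\right) = 663274 \left(-508885\right) = -337530189490$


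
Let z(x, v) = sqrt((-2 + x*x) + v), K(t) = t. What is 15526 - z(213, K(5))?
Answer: 15526 - 2*sqrt(11343) ≈ 15313.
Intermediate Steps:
z(x, v) = sqrt(-2 + v + x**2) (z(x, v) = sqrt((-2 + x**2) + v) = sqrt(-2 + v + x**2))
15526 - z(213, K(5)) = 15526 - sqrt(-2 + 5 + 213**2) = 15526 - sqrt(-2 + 5 + 45369) = 15526 - sqrt(45372) = 15526 - 2*sqrt(11343)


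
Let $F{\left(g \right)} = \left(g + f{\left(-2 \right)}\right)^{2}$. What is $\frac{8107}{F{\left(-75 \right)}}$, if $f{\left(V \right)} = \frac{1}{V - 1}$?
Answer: $\frac{72963}{51076} \approx 1.4285$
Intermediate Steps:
$f{\left(V \right)} = \frac{1}{-1 + V}$
$F{\left(g \right)} = \left(- \frac{1}{3} + g\right)^{2}$ ($F{\left(g \right)} = \left(g + \frac{1}{-1 - 2}\right)^{2} = \left(g + \frac{1}{-3}\right)^{2} = \left(g - \frac{1}{3}\right)^{2} = \left(- \frac{1}{3} + g\right)^{2}$)
$\frac{8107}{F{\left(-75 \right)}} = \frac{8107}{\frac{1}{9} \left(-1 + 3 \left(-75\right)\right)^{2}} = \frac{8107}{\frac{1}{9} \left(-1 - 225\right)^{2}} = \frac{8107}{\frac{1}{9} \left(-226\right)^{2}} = \frac{8107}{\frac{1}{9} \cdot 51076} = \frac{8107}{\frac{51076}{9}} = 8107 \cdot \frac{9}{51076} = \frac{72963}{51076}$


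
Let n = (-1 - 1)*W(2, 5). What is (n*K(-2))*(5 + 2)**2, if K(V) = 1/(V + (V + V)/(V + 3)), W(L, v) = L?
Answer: 98/3 ≈ 32.667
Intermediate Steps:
n = -4 (n = (-1 - 1)*2 = -2*2 = -4)
K(V) = 1/(V + 2*V/(3 + V)) (K(V) = 1/(V + (2*V)/(3 + V)) = 1/(V + 2*V/(3 + V)))
(n*K(-2))*(5 + 2)**2 = (-4*(3 - 2)/((-2)*(5 - 2)))*(5 + 2)**2 = -(-2)/3*7**2 = -(-2)/3*49 = -4*(-1/6)*49 = (2/3)*49 = 98/3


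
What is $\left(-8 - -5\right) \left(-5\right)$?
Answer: $15$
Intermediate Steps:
$\left(-8 - -5\right) \left(-5\right) = \left(-8 + \left(-1 + 6\right)\right) \left(-5\right) = \left(-8 + 5\right) \left(-5\right) = \left(-3\right) \left(-5\right) = 15$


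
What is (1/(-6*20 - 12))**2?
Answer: 1/17424 ≈ 5.7392e-5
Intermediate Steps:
(1/(-6*20 - 12))**2 = (1/(-120 - 12))**2 = (1/(-132))**2 = (-1/132)**2 = 1/17424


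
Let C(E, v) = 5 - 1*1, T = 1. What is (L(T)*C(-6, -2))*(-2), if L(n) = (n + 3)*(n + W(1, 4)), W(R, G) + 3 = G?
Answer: -64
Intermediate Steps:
W(R, G) = -3 + G
C(E, v) = 4 (C(E, v) = 5 - 1 = 4)
L(n) = (1 + n)*(3 + n) (L(n) = (n + 3)*(n + (-3 + 4)) = (3 + n)*(n + 1) = (3 + n)*(1 + n) = (1 + n)*(3 + n))
(L(T)*C(-6, -2))*(-2) = ((3 + 1² + 4*1)*4)*(-2) = ((3 + 1 + 4)*4)*(-2) = (8*4)*(-2) = 32*(-2) = -64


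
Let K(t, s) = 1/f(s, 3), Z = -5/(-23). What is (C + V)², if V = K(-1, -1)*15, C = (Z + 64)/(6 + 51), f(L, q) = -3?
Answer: 25786084/1718721 ≈ 15.003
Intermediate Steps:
Z = 5/23 (Z = -5*(-1/23) = 5/23 ≈ 0.21739)
K(t, s) = -⅓ (K(t, s) = 1/(-3) = -⅓)
C = 1477/1311 (C = (5/23 + 64)/(6 + 51) = (1477/23)/57 = (1477/23)*(1/57) = 1477/1311 ≈ 1.1266)
V = -5 (V = -⅓*15 = -5)
(C + V)² = (1477/1311 - 5)² = (-5078/1311)² = 25786084/1718721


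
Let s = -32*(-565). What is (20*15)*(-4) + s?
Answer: 16880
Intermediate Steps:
s = 18080
(20*15)*(-4) + s = (20*15)*(-4) + 18080 = 300*(-4) + 18080 = -1200 + 18080 = 16880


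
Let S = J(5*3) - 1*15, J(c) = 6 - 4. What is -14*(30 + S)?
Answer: -238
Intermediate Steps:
J(c) = 2
S = -13 (S = 2 - 1*15 = 2 - 15 = -13)
-14*(30 + S) = -14*(30 - 13) = -14*17 = -238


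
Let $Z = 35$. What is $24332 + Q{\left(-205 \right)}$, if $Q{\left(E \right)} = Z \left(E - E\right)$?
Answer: $24332$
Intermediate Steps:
$Q{\left(E \right)} = 0$ ($Q{\left(E \right)} = 35 \left(E - E\right) = 35 \cdot 0 = 0$)
$24332 + Q{\left(-205 \right)} = 24332 + 0 = 24332$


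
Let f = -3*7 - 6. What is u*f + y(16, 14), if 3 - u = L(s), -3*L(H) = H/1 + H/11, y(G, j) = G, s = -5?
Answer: -175/11 ≈ -15.909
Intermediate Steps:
L(H) = -4*H/11 (L(H) = -(H/1 + H/11)/3 = -(H*1 + H*(1/11))/3 = -(H + H/11)/3 = -4*H/11)
u = 13/11 (u = 3 - (-4)*(-5)/11 = 3 - 1*20/11 = 3 - 20/11 = 13/11 ≈ 1.1818)
f = -27 (f = -21 - 6 = -27)
u*f + y(16, 14) = (13/11)*(-27) + 16 = -351/11 + 16 = -175/11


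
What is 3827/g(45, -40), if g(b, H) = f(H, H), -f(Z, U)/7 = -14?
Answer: 3827/98 ≈ 39.051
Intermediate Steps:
f(Z, U) = 98 (f(Z, U) = -7*(-14) = 98)
g(b, H) = 98
3827/g(45, -40) = 3827/98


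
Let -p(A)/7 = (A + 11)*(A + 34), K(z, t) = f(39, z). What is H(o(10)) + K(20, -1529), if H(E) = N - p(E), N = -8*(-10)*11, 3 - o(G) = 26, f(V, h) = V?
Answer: -5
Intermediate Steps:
o(G) = -23 (o(G) = 3 - 1*26 = 3 - 26 = -23)
K(z, t) = 39
N = 880 (N = 80*11 = 880)
p(A) = -7*(11 + A)*(34 + A) (p(A) = -7*(A + 11)*(A + 34) = -7*(11 + A)*(34 + A))
H(E) = 3498 + 7*E² + 315*E (H(E) = 880 - (-2618 - 315*E - 7*E²) = 880 + (2618 + 7*E² + 315*E) = 3498 + 7*E² + 315*E)
H(o(10)) + K(20, -1529) = (3498 + 7*(-23)² + 315*(-23)) + 39 = (3498 + 7*529 - 7245) + 39 = (3498 + 3703 - 7245) + 39 = -44 + 39 = -5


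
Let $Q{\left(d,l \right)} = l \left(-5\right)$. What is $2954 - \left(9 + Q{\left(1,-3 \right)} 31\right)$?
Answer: $2480$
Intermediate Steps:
$Q{\left(d,l \right)} = - 5 l$
$2954 - \left(9 + Q{\left(1,-3 \right)} 31\right) = 2954 - \left(9 + \left(-5\right) \left(-3\right) 31\right) = 2954 - \left(9 + 15 \cdot 31\right) = 2954 - \left(9 + 465\right) = 2954 - 474 = 2480$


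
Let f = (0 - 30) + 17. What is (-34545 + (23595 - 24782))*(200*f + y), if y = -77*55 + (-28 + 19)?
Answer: 244549808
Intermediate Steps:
f = -13 (f = -30 + 17 = -13)
y = -4244 (y = -4235 - 9 = -4244)
(-34545 + (23595 - 24782))*(200*f + y) = (-34545 + (23595 - 24782))*(200*(-13) - 4244) = (-34545 - 1187)*(-2600 - 4244) = -35732*(-6844) = 244549808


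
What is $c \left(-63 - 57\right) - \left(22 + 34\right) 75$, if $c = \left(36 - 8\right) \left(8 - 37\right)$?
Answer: $93240$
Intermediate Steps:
$c = -812$ ($c = 28 \left(-29\right) = -812$)
$c \left(-63 - 57\right) - \left(22 + 34\right) 75 = - 812 \left(-63 - 57\right) - \left(22 + 34\right) 75 = \left(-812\right) \left(-120\right) - 56 \cdot 75 = 97440 - 4200 = 93240$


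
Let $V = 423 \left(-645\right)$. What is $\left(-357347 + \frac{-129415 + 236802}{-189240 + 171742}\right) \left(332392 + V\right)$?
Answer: $- \frac{372407847999501}{17498} \approx -2.1283 \cdot 10^{10}$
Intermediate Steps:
$V = -272835$
$\left(-357347 + \frac{-129415 + 236802}{-189240 + 171742}\right) \left(332392 + V\right) = \left(-357347 + \frac{-129415 + 236802}{-189240 + 171742}\right) \left(332392 - 272835\right) = \left(-357347 + \frac{107387}{-17498}\right) 59557 = \left(-357347 + 107387 \left(- \frac{1}{17498}\right)\right) 59557 = \left(-357347 - \frac{107387}{17498}\right) 59557 = \left(- \frac{6252965193}{17498}\right) 59557 = - \frac{372407847999501}{17498}$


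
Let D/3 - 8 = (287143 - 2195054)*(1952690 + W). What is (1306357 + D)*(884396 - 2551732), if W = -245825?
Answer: 16289269512289031104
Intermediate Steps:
D = -9769639527021 (D = 24 + 3*((287143 - 2195054)*(1952690 - 245825)) = 24 + 3*(-1907911*1706865) = 24 + 3*(-3256546509015) = 24 - 9769639527045 = -9769639527021)
(1306357 + D)*(884396 - 2551732) = (1306357 - 9769639527021)*(884396 - 2551732) = -9769638220664*(-1667336) = 16289269512289031104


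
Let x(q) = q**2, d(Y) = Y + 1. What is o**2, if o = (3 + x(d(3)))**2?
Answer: 130321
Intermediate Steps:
d(Y) = 1 + Y
o = 361 (o = (3 + (1 + 3)**2)**2 = (3 + 4**2)**2 = (3 + 16)**2 = 19**2 = 361)
o**2 = 361**2 = 130321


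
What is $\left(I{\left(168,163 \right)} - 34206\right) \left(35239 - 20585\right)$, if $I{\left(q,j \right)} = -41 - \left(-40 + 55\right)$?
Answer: $-502075348$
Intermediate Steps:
$I{\left(q,j \right)} = -56$ ($I{\left(q,j \right)} = -41 - 15 = -56$)
$\left(I{\left(168,163 \right)} - 34206\right) \left(35239 - 20585\right) = \left(-56 - 34206\right) \left(35239 - 20585\right) = \left(-34262\right) 14654 = -502075348$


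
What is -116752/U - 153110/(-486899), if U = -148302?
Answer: 5682353662/5157721107 ≈ 1.1017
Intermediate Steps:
-116752/U - 153110/(-486899) = -116752/(-148302) - 153110/(-486899) = -116752*(-1/148302) - 153110*(-1/486899) = 58376/74151 + 153110/486899 = 5682353662/5157721107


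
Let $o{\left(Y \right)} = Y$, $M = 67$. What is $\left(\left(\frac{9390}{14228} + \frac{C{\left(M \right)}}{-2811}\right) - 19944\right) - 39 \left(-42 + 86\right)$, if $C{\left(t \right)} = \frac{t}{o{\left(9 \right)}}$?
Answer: $- \frac{3898185380593}{179977086} \approx -21659.0$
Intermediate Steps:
$C{\left(t \right)} = \frac{t}{9}$
$\left(\left(\frac{9390}{14228} + \frac{C{\left(M \right)}}{-2811}\right) - 19944\right) - 39 \left(-42 + 86\right) = \left(\left(\frac{9390}{14228} + \frac{\frac{1}{9} \cdot 67}{-2811}\right) - 19944\right) - 39 \left(-42 + 86\right) = \left(\left(9390 \cdot \frac{1}{14228} + \frac{67}{9} \left(- \frac{1}{2811}\right)\right) - 19944\right) - 1716 = \left(\left(\frac{4695}{7114} - \frac{67}{25299}\right) - 19944\right) - 1716 = \left(\frac{118302167}{179977086} - 19944\right) - 1716 = - \frac{3589344701017}{179977086} - 1716 = - \frac{3898185380593}{179977086}$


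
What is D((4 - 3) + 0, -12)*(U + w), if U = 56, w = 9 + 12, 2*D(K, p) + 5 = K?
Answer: -154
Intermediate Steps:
D(K, p) = -5/2 + K/2
w = 21
D((4 - 3) + 0, -12)*(U + w) = (-5/2 + ((4 - 3) + 0)/2)*(56 + 21) = (-5/2 + (1 + 0)/2)*77 = (-5/2 + (1/2)*1)*77 = (-5/2 + 1/2)*77 = -2*77 = -154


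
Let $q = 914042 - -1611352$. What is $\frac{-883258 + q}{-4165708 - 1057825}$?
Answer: $- \frac{1642136}{5223533} \approx -0.31437$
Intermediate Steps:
$q = 2525394$ ($q = 914042 + 1611352 = 2525394$)
$\frac{-883258 + q}{-4165708 - 1057825} = \frac{-883258 + 2525394}{-4165708 - 1057825} = \frac{1642136}{-5223533} = 1642136 \left(- \frac{1}{5223533}\right) = - \frac{1642136}{5223533}$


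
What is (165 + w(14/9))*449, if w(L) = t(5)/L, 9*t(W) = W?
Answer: 1039435/14 ≈ 74245.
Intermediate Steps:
t(W) = W/9
w(L) = 5/(9*L) (w(L) = ((⅑)*5)/L = 5/(9*L))
(165 + w(14/9))*449 = (165 + 5/(9*((14/9))))*449 = (165 + 5/(9*((14*(⅑)))))*449 = (165 + 5/(9*(14/9)))*449 = (165 + (5/9)*(9/14))*449 = (165 + 5/14)*449 = (2315/14)*449 = 1039435/14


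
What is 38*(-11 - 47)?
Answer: -2204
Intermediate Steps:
38*(-11 - 47) = 38*(-58) = -2204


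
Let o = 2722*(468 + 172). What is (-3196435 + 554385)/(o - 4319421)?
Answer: 2642050/2577341 ≈ 1.0251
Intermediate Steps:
o = 1742080 (o = 2722*640 = 1742080)
(-3196435 + 554385)/(o - 4319421) = (-3196435 + 554385)/(1742080 - 4319421) = -2642050/(-2577341) = -2642050*(-1/2577341) = 2642050/2577341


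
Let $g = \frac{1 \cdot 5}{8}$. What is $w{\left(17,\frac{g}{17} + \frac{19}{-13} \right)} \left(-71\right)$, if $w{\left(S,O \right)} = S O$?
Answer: $\frac{178849}{104} \approx 1719.7$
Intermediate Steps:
$g = \frac{5}{8}$ ($g = 5 \cdot \frac{1}{8} = \frac{5}{8} \approx 0.625$)
$w{\left(S,O \right)} = O S$
$w{\left(17,\frac{g}{17} + \frac{19}{-13} \right)} \left(-71\right) = \left(\frac{5}{8 \cdot 17} + \frac{19}{-13}\right) 17 \left(-71\right) = \left(\frac{5}{8} \cdot \frac{1}{17} + 19 \left(- \frac{1}{13}\right)\right) 17 \left(-71\right) = \left(\frac{5}{136} - \frac{19}{13}\right) 17 \left(-71\right) = \left(- \frac{2519}{1768}\right) 17 \left(-71\right) = \left(- \frac{2519}{104}\right) \left(-71\right) = \frac{178849}{104}$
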